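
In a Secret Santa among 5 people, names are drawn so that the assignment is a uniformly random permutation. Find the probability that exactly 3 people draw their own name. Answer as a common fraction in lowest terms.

1/12

Choose which 3 of the 5 are fixed: C(5,3) = 10 ways.
The remaining 2 must have no fixed point: D(2) = 1.
P = 10·1/120 = 1/12.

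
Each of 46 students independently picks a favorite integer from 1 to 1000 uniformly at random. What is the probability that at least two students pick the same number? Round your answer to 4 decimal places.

0.6504

It's easier to compute the probability that all 46 are distinct.
P(all distinct) = 1000/1000 · 999/1000 · ··· · 955/1000 ≈ 0.3496.
So the probability of at least one match is 1 − 0.3496 = 0.6504.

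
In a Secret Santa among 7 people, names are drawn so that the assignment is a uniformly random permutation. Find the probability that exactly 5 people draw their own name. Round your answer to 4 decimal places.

0.0042

Choose which 5 of the 7 are fixed: C(7,5) = 21 ways.
The remaining 2 must have no fixed point: D(2) = 1.
P = 21·1/5040 = 1/240 ≈ 0.0042.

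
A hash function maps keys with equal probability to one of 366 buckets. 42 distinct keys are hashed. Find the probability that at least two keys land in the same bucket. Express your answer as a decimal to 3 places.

0.913

It's easier to compute the probability that all 42 are distinct.
P(all distinct) = 366/366 · 365/366 · ··· · 325/366 ≈ 0.087.
So the probability of at least one match is 1 − 0.087 = 0.913.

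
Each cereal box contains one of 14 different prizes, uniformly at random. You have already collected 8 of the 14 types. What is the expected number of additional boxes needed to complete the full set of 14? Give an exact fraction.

Starting from 8 distinct types, each trial gives a new one with probability (14−i)/14 when i types are held, so the wait for the next new type is 14/(14−i).
E = 14/6 + 14/5 + 14/4 + 14/3 + 14/2 + 14/1 = 343/10.

343/10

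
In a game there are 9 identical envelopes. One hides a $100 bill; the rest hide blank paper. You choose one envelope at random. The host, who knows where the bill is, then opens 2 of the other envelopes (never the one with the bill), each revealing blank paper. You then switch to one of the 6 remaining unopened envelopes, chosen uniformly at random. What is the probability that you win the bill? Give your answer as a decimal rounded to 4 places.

0.1481

Your original envelope holds the bill with probability 1/9, so the other 8 collectively hold it with probability 8/9.
The host can always find 2 empty envelopes to open, so the reveals don't change that 8/9; it is now spread over the 6 remaining unopened envelopes.
P(win by switching) = (8/9) · (1/6) = 4/27 ≈ 0.1481.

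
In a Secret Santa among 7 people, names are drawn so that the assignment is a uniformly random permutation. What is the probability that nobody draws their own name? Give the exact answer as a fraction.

This is the derangement probability: permutations of 7 with no fixed point.
D(7) = 7! · (1 − 1/1! + 1/2! − ··· + (−1)^7/7!) = 1854.
P = 1854/5040 = 103/280.

103/280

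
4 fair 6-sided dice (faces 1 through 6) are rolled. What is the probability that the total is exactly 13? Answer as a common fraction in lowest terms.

35/324

There are 6^4 = 1296 equally likely outcomes.
The number of ordered 4-tuples from {1,…,6} summing to 13 is 140.
P(sum = 13) = 140/1296 = 35/324.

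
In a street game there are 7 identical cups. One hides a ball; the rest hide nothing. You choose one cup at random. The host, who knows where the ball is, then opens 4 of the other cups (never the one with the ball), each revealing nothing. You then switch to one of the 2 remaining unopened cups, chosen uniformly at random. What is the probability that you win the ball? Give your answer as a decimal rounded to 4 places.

Your original cup holds the ball with probability 1/7, so the other 6 collectively hold it with probability 6/7.
The host can always find 4 empty cups to open, so the reveals don't change that 6/7; it is now spread over the 2 remaining unopened cups.
P(win by switching) = (6/7) · (1/2) = 3/7 ≈ 0.4286.

0.4286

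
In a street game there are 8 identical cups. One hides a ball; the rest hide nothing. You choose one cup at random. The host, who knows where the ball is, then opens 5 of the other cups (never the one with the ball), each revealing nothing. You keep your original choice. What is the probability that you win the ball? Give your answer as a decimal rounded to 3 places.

The host can always open 5 empty cups regardless of your choice, so the reveals give no information about your original cup.
P(win by staying) = 1/8 ≈ 0.125.

0.125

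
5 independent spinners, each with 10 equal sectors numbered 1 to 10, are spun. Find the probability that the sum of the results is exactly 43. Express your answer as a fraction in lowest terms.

There are 10^5 = 100000 equally likely outcomes.
The number of ordered 5-tuples from {1,…,10} summing to 43 is 330.
P(sum = 43) = 330/100000 = 33/10000.

33/10000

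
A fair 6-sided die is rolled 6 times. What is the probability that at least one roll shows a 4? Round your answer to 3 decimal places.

0.665

P(no roll shows a 4) = (5/6)^6 ≈ 0.335.
P(at least one) = 1 − 0.335 = 0.665.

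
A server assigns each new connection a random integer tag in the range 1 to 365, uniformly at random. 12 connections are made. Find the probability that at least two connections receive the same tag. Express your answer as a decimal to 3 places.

0.167

It's easier to compute the probability that all 12 are distinct.
P(all distinct) = 365/365 · 364/365 · ··· · 354/365 ≈ 0.833.
So the probability of at least one match is 1 − 0.833 = 0.167.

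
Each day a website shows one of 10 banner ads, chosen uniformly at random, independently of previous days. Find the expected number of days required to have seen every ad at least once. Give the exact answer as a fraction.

After i distinct types are collected, each trial gives a new one with probability (10−i)/10, so the expected wait for the next new type is 10/(10−i).
E = 10/10 + 10/9 + 10/8 + 10/7 + 10/6 + 10/5 + 10/4 + 10/3 + 10/2 + 10/1 = 7381/252.

7381/252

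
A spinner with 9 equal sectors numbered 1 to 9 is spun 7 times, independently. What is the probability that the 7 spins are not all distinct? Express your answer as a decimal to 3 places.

P(all 7 different) = 9/9 · 8/9 · ··· · 3/9 ≈ 0.038.
P(at least two equal) = 1 − 0.038 = 0.962.

0.962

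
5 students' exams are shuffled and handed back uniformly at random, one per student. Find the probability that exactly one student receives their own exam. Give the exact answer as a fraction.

Choose which one is fixed: C(5,1) = 5 ways.
The remaining 4 must have no fixed point: D(4) = 9.
P = 5·9/120 = 3/8.

3/8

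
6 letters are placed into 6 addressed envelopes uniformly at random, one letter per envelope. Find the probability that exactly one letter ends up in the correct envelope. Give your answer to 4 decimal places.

0.3667

Choose which one is fixed: C(6,1) = 6 ways.
The remaining 5 must have no fixed point: D(5) = 44.
P = 6·44/720 = 11/30 ≈ 0.3667.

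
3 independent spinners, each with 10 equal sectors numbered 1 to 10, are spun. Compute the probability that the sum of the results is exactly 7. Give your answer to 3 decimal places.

There are 10^3 = 1000 equally likely outcomes.
The number of ordered 3-tuples from {1,…,10} summing to 7 is 15.
P(sum = 7) = 15/1000 = 3/200 ≈ 0.015.

0.015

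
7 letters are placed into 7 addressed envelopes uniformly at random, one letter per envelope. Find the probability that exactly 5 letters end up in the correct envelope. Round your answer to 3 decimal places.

0.004

Choose which 5 of the 7 are fixed: C(7,5) = 21 ways.
The remaining 2 must have no fixed point: D(2) = 1.
P = 21·1/5040 = 1/240 ≈ 0.004.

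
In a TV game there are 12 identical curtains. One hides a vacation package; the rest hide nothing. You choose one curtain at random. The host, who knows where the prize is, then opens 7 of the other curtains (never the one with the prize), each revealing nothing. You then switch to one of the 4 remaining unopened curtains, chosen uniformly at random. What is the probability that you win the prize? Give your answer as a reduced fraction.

11/48

Your original curtain holds the prize with probability 1/12, so the other 11 collectively hold it with probability 11/12.
The host can always find 7 empty curtains to open, so the reveals don't change that 11/12; it is now spread over the 4 remaining unopened curtains.
P(win by switching) = (11/12) · (1/4) = 11/48.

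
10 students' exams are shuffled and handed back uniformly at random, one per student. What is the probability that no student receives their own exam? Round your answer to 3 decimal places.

0.368

This is the derangement probability: permutations of 10 with no fixed point.
D(10) = 10! · (1 − 1/1! + 1/2! − ··· + (−1)^10/10!) = 1334961.
P = 1334961/3628800 = 16481/44800 ≈ 0.368.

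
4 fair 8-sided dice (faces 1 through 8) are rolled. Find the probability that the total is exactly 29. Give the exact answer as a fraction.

5/1024

There are 8^4 = 4096 equally likely outcomes.
The number of ordered 4-tuples from {1,…,8} summing to 29 is 20.
P(sum = 29) = 20/4096 = 5/1024.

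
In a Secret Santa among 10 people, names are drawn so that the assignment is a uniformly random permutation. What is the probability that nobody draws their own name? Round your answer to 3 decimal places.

0.368

This is the derangement probability: permutations of 10 with no fixed point.
D(10) = 10! · (1 − 1/1! + 1/2! − ··· + (−1)^10/10!) = 1334961.
P = 1334961/3628800 = 16481/44800 ≈ 0.368.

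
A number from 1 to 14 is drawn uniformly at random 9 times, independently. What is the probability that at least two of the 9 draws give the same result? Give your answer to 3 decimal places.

P(all 9 different) = 14/14 · 13/14 · ··· · 6/14 ≈ 0.035.
P(at least two equal) = 1 − 0.035 = 0.965.

0.965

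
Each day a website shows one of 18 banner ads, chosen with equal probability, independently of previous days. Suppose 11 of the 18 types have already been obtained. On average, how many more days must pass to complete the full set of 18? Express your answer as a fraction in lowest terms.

3267/70

Starting from 11 distinct types, each trial gives a new one with probability (18−i)/18 when i types are held, so the wait for the next new type is 18/(18−i).
E = 18/7 + 18/6 + 18/5 + 18/4 + 18/3 + 18/2 + 18/1 = 3267/70.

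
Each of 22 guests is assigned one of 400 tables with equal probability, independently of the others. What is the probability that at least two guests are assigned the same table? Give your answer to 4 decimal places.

It's easier to compute the probability that all 22 are distinct.
P(all distinct) = 400/400 · 399/400 · ··· · 379/400 ≈ 0.5554.
So the probability of at least one match is 1 − 0.5554 = 0.4446.

0.4446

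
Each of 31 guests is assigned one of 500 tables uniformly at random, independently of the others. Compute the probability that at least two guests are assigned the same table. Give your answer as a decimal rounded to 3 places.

0.613

It's easier to compute the probability that all 31 are distinct.
P(all distinct) = 500/500 · 499/500 · ··· · 470/500 ≈ 0.387.
So the probability of at least one match is 1 − 0.387 = 0.613.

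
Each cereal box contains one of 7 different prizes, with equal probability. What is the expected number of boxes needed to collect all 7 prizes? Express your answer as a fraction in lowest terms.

363/20

After i distinct types are collected, each trial gives a new one with probability (7−i)/7, so the expected wait for the next new type is 7/(7−i).
E = 7/7 + 7/6 + 7/5 + 7/4 + 7/3 + 7/2 + 7/1 = 363/20.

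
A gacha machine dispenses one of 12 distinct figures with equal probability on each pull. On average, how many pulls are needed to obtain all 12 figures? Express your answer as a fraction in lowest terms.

After i distinct types are collected, each trial gives a new one with probability (12−i)/12, so the expected wait for the next new type is 12/(12−i).
E = 12/12 + 12/11 + 12/10 + 12/9 + 12/8 + 12/7 + 12/6 + 12/5 + 12/4 + 12/3 + 12/2 + 12/1 = 86021/2310.

86021/2310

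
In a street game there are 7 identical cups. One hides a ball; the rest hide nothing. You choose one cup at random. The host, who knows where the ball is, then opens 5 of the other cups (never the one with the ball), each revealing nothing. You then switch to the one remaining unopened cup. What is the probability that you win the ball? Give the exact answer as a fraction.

6/7

Your original cup holds the ball with probability 1/7, so the other 6 collectively hold it with probability 6/7.
The host can always find 5 empty cups to open, so the reveals don't change that 6/7; it is now spread over the 1 remaining unopened cup.
P(win by switching) = (6/7) · (1/1) = 6/7.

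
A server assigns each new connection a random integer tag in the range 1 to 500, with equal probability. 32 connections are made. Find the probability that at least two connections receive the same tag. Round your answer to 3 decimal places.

0.637

It's easier to compute the probability that all 32 are distinct.
P(all distinct) = 500/500 · 499/500 · ··· · 469/500 ≈ 0.363.
So the probability of at least one match is 1 − 0.363 = 0.637.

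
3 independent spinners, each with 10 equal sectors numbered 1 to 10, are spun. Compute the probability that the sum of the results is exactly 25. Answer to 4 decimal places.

0.0210

There are 10^3 = 1000 equally likely outcomes.
The number of ordered 3-tuples from {1,…,10} summing to 25 is 21.
P(sum = 25) = 21/1000 ≈ 0.0210.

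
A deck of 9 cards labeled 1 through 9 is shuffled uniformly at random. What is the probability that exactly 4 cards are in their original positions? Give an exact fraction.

Choose which 4 of the 9 are fixed: C(9,4) = 126 ways.
The remaining 5 must have no fixed point: D(5) = 44.
P = 126·44/362880 = 11/720.

11/720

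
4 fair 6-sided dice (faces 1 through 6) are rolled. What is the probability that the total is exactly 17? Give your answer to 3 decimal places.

There are 6^4 = 1296 equally likely outcomes.
The number of ordered 4-tuples from {1,…,6} summing to 17 is 104.
P(sum = 17) = 104/1296 = 13/162 ≈ 0.080.

0.080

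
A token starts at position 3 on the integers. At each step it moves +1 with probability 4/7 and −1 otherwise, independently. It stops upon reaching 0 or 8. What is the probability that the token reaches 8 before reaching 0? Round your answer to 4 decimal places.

Let r = q/p = (3/7)/(4/7) = 3/4. The recurrence P(i) = p·P(i+1) + q·P(i−1) with P(0)=0, P(8)=1 gives P(i) = (1 − r^i)/(1 − r^8).
P(3) = (1 − (3/4)^3) / (1 − (3/4)^8) = 37888/58975 ≈ 0.6424.

0.6424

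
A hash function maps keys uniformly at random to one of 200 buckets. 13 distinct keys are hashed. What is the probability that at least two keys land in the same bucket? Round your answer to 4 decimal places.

0.3286

It's easier to compute the probability that all 13 are distinct.
P(all distinct) = 200/200 · 199/200 · ··· · 188/200 ≈ 0.6714.
So the probability of at least one match is 1 − 0.6714 = 0.3286.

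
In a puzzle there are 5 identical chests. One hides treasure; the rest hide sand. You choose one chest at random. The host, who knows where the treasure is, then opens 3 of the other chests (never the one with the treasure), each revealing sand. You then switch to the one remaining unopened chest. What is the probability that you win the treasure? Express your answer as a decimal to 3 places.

0.800

Your original chest holds the treasure with probability 1/5, so the other 4 collectively hold it with probability 4/5.
The host can always find 3 empty chests to open, so the reveals don't change that 4/5; it is now spread over the 1 remaining unopened chest.
P(win by switching) = (4/5) · (1/1) = 4/5 ≈ 0.800.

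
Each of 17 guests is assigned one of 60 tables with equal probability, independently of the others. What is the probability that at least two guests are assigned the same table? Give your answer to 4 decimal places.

It's easier to compute the probability that all 17 are distinct.
P(all distinct) = 60/60 · 59/60 · ··· · 44/60 ≈ 0.0814.
So the probability of at least one match is 1 − 0.0814 = 0.9186.

0.9186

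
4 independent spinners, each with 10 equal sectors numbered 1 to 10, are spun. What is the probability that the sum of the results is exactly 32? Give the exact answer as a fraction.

33/2000

There are 10^4 = 10000 equally likely outcomes.
The number of ordered 4-tuples from {1,…,10} summing to 32 is 165.
P(sum = 32) = 165/10000 = 33/2000.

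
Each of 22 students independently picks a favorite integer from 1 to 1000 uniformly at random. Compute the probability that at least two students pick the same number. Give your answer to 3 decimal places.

It's easier to compute the probability that all 22 are distinct.
P(all distinct) = 1000/1000 · 999/1000 · ··· · 979/1000 ≈ 0.792.
So the probability of at least one match is 1 − 0.792 = 0.208.

0.208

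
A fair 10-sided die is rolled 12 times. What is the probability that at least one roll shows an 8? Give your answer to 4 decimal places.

0.7176

P(no roll shows an 8) = (9/10)^12 ≈ 0.2824.
P(at least one) = 1 − 0.2824 = 0.7176.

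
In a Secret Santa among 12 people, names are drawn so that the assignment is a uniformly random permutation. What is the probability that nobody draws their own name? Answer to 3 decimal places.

This is the derangement probability: permutations of 12 with no fixed point.
D(12) = 12! · (1 − 1/1! + 1/2! − ··· + (−1)^12/12!) = 176214841.
P = 176214841/479001600 = 16019531/43545600 ≈ 0.368.

0.368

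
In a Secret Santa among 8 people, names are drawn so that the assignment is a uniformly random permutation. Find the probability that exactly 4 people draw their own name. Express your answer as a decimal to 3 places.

Choose which 4 of the 8 are fixed: C(8,4) = 70 ways.
The remaining 4 must have no fixed point: D(4) = 9.
P = 70·9/40320 = 1/64 ≈ 0.016.

0.016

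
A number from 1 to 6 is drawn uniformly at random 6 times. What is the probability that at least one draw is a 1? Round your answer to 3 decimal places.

P(no draw is a 1) = (5/6)^6 ≈ 0.335.
P(at least one) = 1 − 0.335 = 0.665.

0.665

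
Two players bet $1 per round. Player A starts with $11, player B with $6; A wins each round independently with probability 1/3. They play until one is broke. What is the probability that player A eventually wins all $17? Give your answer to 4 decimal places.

0.0156

Let r = q/p = (2/3)/(1/3) = 2. The recurrence P(i) = p·P(i+1) + q·P(i−1) with P(0)=0, P(17)=1 gives P(i) = (1 − r^i)/(1 − r^17).
P(11) = (1 − (2)^11) / (1 − (2)^17) = 2047/131071 ≈ 0.0156.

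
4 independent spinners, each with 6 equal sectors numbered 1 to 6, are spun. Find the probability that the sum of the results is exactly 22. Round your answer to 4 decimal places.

There are 6^4 = 1296 equally likely outcomes.
The number of ordered 4-tuples from {1,…,6} summing to 22 is 10.
P(sum = 22) = 10/1296 = 5/648 ≈ 0.0077.

0.0077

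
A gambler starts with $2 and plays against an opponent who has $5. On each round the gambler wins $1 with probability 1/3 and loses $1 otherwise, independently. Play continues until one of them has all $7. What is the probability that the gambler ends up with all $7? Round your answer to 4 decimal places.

Let r = q/p = (2/3)/(1/3) = 2. The recurrence P(i) = p·P(i+1) + q·P(i−1) with P(0)=0, P(7)=1 gives P(i) = (1 − r^i)/(1 − r^7).
P(2) = (1 − (2)^2) / (1 − (2)^7) = 3/127 ≈ 0.0236.

0.0236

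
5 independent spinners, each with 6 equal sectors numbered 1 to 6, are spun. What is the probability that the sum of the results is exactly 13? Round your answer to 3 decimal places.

0.054

There are 6^5 = 7776 equally likely outcomes.
The number of ordered 5-tuples from {1,…,6} summing to 13 is 420.
P(sum = 13) = 420/7776 = 35/648 ≈ 0.054.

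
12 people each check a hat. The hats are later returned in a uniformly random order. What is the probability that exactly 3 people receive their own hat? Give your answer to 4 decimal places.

Choose which 3 of the 12 are fixed: C(12,3) = 220 ways.
The remaining 9 must have no fixed point: D(9) = 133496.
P = 220·133496/479001600 = 16687/272160 ≈ 0.0613.

0.0613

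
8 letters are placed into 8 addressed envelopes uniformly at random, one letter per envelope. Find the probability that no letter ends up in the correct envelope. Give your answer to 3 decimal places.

This is the derangement probability: permutations of 8 with no fixed point.
D(8) = 8! · (1 − 1/1! + 1/2! − ··· + (−1)^8/8!) = 14833.
P = 14833/40320 = 2119/5760 ≈ 0.368.

0.368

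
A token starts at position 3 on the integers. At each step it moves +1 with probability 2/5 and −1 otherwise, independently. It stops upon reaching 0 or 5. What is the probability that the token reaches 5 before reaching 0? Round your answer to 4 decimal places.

0.3602

Let r = q/p = (3/5)/(2/5) = 3/2. The recurrence P(i) = p·P(i+1) + q·P(i−1) with P(0)=0, P(5)=1 gives P(i) = (1 − r^i)/(1 − r^5).
P(3) = (1 − (3/2)^3) / (1 − (3/2)^5) = 76/211 ≈ 0.3602.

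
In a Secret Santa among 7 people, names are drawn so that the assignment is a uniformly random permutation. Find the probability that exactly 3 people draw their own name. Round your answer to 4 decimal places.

Choose which 3 of the 7 are fixed: C(7,3) = 35 ways.
The remaining 4 must have no fixed point: D(4) = 9.
P = 35·9/5040 = 1/16 ≈ 0.0625.

0.0625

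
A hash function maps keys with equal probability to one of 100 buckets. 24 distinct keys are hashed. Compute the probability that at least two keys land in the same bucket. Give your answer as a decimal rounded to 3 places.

0.951

It's easier to compute the probability that all 24 are distinct.
P(all distinct) = 100/100 · 99/100 · ··· · 77/100 ≈ 0.049.
So the probability of at least one match is 1 − 0.049 = 0.951.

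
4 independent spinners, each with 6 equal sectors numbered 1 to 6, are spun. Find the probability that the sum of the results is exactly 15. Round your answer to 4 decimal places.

There are 6^4 = 1296 equally likely outcomes.
The number of ordered 4-tuples from {1,…,6} summing to 15 is 140.
P(sum = 15) = 140/1296 = 35/324 ≈ 0.1080.

0.1080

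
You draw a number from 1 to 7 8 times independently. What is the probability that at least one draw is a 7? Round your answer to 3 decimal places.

0.709

P(no draw is a 7) = (6/7)^8 ≈ 0.291.
P(at least one) = 1 − 0.291 = 0.709.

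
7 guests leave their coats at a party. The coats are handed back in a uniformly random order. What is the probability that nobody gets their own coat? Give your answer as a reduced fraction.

103/280

This is the derangement probability: permutations of 7 with no fixed point.
D(7) = 7! · (1 − 1/1! + 1/2! − ··· + (−1)^7/7!) = 1854.
P = 1854/5040 = 103/280.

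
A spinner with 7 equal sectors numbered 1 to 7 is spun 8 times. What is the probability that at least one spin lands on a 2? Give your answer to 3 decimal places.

P(no spin lands on a 2) = (6/7)^8 ≈ 0.291.
P(at least one) = 1 − 0.291 = 0.709.

0.709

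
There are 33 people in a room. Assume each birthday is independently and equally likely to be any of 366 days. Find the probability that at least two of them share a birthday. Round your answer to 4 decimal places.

0.7740

It's easier to compute the probability that all 33 are distinct.
P(all distinct) = 366/366 · 365/366 · ··· · 334/366 ≈ 0.2260.
So the probability of at least one match is 1 − 0.2260 = 0.7740.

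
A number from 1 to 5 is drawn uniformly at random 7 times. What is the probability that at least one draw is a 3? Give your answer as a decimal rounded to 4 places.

P(no draw is a 3) = (4/5)^7 ≈ 0.2097.
P(at least one) = 1 − 0.2097 = 0.7903.

0.7903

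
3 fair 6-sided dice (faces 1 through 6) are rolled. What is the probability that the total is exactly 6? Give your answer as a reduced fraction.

5/108

There are 6^3 = 216 equally likely outcomes.
The number of ordered 3-tuples from {1,…,6} summing to 6 is 10.
P(sum = 6) = 10/216 = 5/108.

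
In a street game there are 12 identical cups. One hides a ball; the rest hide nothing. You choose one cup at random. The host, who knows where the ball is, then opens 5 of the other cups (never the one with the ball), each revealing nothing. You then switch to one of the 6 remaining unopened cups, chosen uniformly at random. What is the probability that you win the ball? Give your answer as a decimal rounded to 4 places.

Your original cup holds the ball with probability 1/12, so the other 11 collectively hold it with probability 11/12.
The host can always find 5 empty cups to open, so the reveals don't change that 11/12; it is now spread over the 6 remaining unopened cups.
P(win by switching) = (11/12) · (1/6) = 11/72 ≈ 0.1528.

0.1528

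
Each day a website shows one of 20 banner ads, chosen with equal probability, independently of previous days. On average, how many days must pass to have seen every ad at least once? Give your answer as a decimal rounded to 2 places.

71.95

After i distinct types are collected, each trial gives a new one with probability (20−i)/20, so the expected wait for the next new type is 20/(20−i).
E = 20/20 + 20/19 + 20/18 + 20/17 + 20/16 + 20/15 + 20/14 + 20/13 + 20/12 + 20/11 + 20/10 + 20/9 + 20/8 + 20/7 + 20/6 + 20/5 + 20/4 + 20/3 + 20/2 + 20/1 = 279175675/3879876 ≈ 71.95.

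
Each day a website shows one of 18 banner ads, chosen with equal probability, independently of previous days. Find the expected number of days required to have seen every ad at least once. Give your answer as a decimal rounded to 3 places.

After i distinct types are collected, each trial gives a new one with probability (18−i)/18, so the expected wait for the next new type is 18/(18−i).
E = 18/18 + 18/17 + 18/16 + 18/15 + 18/14 + 18/13 + 18/12 + 18/11 + 18/10 + 18/9 + 18/8 + 18/7 + 18/6 + 18/5 + 18/4 + 18/3 + 18/2 + 18/1 = 42822903/680680 ≈ 62.912.

62.912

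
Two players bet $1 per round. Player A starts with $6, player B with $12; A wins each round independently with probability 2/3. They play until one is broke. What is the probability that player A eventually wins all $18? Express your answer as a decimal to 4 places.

0.9844

Let r = q/p = (1/3)/(2/3) = 1/2. The recurrence P(i) = p·P(i+1) + q·P(i−1) with P(0)=0, P(18)=1 gives P(i) = (1 − r^i)/(1 − r^18).
P(6) = (1 − (1/2)^6) / (1 − (1/2)^18) = 4096/4161 ≈ 0.9844.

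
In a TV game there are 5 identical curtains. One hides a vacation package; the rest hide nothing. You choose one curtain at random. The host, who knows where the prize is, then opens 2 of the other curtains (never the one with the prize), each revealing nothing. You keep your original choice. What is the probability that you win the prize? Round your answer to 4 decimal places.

0.2000

The host can always open 2 empty curtains regardless of your choice, so the reveals give no information about your original curtain.
P(win by staying) = 1/5 ≈ 0.2000.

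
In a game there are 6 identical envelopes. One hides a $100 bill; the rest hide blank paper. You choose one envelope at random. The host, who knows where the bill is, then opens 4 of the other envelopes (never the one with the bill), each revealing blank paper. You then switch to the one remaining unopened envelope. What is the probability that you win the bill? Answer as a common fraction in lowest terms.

5/6

Your original envelope holds the bill with probability 1/6, so the other 5 collectively hold it with probability 5/6.
The host can always find 4 empty envelopes to open, so the reveals don't change that 5/6; it is now spread over the 1 remaining unopened envelope.
P(win by switching) = (5/6) · (1/1) = 5/6.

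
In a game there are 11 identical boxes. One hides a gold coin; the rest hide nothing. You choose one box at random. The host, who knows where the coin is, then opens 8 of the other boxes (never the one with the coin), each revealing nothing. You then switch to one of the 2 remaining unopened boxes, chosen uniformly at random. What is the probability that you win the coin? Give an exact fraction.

5/11

Your original box holds the coin with probability 1/11, so the other 10 collectively hold it with probability 10/11.
The host can always find 8 empty boxes to open, so the reveals don't change that 10/11; it is now spread over the 2 remaining unopened boxes.
P(win by switching) = (10/11) · (1/2) = 5/11.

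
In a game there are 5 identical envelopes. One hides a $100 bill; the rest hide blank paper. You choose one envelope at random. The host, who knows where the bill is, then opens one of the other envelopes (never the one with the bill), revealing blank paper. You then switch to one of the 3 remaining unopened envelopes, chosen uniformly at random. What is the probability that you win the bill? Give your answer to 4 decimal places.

Your original envelope holds the bill with probability 1/5, so the other 4 collectively hold it with probability 4/5.
The host can always find an empty envelope to open, so this doesn't change that 4/5; it is now spread over the 3 remaining unopened envelopes.
P(win by switching) = (4/5) · (1/3) = 4/15 ≈ 0.2667.

0.2667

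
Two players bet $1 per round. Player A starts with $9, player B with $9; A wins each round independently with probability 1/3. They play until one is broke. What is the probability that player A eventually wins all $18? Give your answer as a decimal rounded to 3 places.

0.002

Let r = q/p = (2/3)/(1/3) = 2. The recurrence P(i) = p·P(i+1) + q·P(i−1) with P(0)=0, P(18)=1 gives P(i) = (1 − r^i)/(1 − r^18).
P(9) = (1 − (2)^9) / (1 − (2)^18) = 1/513 ≈ 0.002.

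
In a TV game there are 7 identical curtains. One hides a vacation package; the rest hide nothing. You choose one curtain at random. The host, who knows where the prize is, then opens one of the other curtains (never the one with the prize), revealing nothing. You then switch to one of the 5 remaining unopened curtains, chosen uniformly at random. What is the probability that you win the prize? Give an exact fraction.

6/35

Your original curtain holds the prize with probability 1/7, so the other 6 collectively hold it with probability 6/7.
The host can always find an empty curtain to open, so this doesn't change that 6/7; it is now spread over the 5 remaining unopened curtains.
P(win by switching) = (6/7) · (1/5) = 6/35.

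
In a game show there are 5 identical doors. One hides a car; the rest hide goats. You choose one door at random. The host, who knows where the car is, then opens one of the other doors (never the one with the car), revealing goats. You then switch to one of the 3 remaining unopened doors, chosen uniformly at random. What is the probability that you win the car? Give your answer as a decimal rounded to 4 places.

Your original door holds the car with probability 1/5, so the other 4 collectively hold it with probability 4/5.
The host can always find an empty door to open, so this doesn't change that 4/5; it is now spread over the 3 remaining unopened doors.
P(win by switching) = (4/5) · (1/3) = 4/15 ≈ 0.2667.

0.2667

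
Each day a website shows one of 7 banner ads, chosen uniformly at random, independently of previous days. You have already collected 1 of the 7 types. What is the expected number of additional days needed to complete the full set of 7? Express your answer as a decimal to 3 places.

17.150

Starting from 1 distinct type, each trial gives a new one with probability (7−i)/7 when i types are held, so the wait for the next new type is 7/(7−i).
E = 7/6 + 7/5 + 7/4 + 7/3 + 7/2 + 7/1 = 343/20 ≈ 17.150.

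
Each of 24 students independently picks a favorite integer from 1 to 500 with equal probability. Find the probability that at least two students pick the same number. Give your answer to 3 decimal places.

It's easier to compute the probability that all 24 are distinct.
P(all distinct) = 500/500 · 499/500 · ··· · 477/500 ≈ 0.571.
So the probability of at least one match is 1 − 0.571 = 0.429.

0.429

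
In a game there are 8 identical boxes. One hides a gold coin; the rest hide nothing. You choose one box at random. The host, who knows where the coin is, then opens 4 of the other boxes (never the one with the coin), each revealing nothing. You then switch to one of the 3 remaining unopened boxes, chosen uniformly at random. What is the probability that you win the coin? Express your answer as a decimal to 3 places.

Your original box holds the coin with probability 1/8, so the other 7 collectively hold it with probability 7/8.
The host can always find 4 empty boxes to open, so the reveals don't change that 7/8; it is now spread over the 3 remaining unopened boxes.
P(win by switching) = (7/8) · (1/3) = 7/24 ≈ 0.292.

0.292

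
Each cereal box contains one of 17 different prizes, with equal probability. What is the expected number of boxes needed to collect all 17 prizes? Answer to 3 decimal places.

After i distinct types are collected, each trial gives a new one with probability (17−i)/17, so the expected wait for the next new type is 17/(17−i).
E = 17/17 + 17/16 + 17/15 + 17/14 + 17/13 + 17/12 + 17/11 + 17/10 + 17/9 + 17/8 + 17/7 + 17/6 + 17/5 + 17/4 + 17/3 + 17/2 + 17/1 = 42142223/720720 ≈ 58.472.

58.472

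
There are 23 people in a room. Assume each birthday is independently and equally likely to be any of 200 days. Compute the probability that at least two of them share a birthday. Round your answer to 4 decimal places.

It's easier to compute the probability that all 23 are distinct.
P(all distinct) = 200/200 · 199/200 · ··· · 178/200 ≈ 0.2684.
So the probability of at least one match is 1 − 0.2684 = 0.7316.

0.7316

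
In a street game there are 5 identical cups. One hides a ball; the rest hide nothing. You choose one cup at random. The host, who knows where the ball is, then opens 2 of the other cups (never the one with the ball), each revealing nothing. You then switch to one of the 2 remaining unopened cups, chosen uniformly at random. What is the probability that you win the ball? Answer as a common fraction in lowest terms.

Your original cup holds the ball with probability 1/5, so the other 4 collectively hold it with probability 4/5.
The host can always find 2 empty cups to open, so the reveals don't change that 4/5; it is now spread over the 2 remaining unopened cups.
P(win by switching) = (4/5) · (1/2) = 2/5.

2/5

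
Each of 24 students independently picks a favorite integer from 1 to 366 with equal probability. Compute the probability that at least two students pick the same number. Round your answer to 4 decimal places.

It's easier to compute the probability that all 24 are distinct.
P(all distinct) = 366/366 · 365/366 · ··· · 343/366 ≈ 0.4627.
So the probability of at least one match is 1 − 0.4627 = 0.5373.

0.5373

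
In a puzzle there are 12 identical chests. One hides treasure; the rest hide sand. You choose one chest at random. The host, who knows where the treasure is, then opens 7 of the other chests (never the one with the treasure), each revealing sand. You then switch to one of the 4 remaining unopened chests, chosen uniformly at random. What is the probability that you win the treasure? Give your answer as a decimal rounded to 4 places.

Your original chest holds the treasure with probability 1/12, so the other 11 collectively hold it with probability 11/12.
The host can always find 7 empty chests to open, so the reveals don't change that 11/12; it is now spread over the 4 remaining unopened chests.
P(win by switching) = (11/12) · (1/4) = 11/48 ≈ 0.2292.

0.2292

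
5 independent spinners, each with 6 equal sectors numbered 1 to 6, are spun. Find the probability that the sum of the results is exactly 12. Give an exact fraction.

305/7776

There are 6^5 = 7776 equally likely outcomes.
The number of ordered 5-tuples from {1,…,6} summing to 12 is 305.
P(sum = 12) = 305/7776.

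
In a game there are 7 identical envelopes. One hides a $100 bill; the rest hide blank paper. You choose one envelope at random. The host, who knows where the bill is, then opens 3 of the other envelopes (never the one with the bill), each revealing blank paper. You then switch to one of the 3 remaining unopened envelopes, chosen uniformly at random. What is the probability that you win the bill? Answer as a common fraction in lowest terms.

2/7

Your original envelope holds the bill with probability 1/7, so the other 6 collectively hold it with probability 6/7.
The host can always find 3 empty envelopes to open, so the reveals don't change that 6/7; it is now spread over the 3 remaining unopened envelopes.
P(win by switching) = (6/7) · (1/3) = 2/7.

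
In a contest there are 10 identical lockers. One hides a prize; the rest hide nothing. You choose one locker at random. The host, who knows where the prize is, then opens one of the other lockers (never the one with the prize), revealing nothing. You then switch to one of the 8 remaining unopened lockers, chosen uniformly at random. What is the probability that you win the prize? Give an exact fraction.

9/80

Your original locker holds the prize with probability 1/10, so the other 9 collectively hold it with probability 9/10.
The host can always find an empty locker to open, so this doesn't change that 9/10; it is now spread over the 8 remaining unopened lockers.
P(win by switching) = (9/10) · (1/8) = 9/80.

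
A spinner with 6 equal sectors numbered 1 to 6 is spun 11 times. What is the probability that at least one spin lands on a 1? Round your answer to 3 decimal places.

0.865

P(no spin lands on a 1) = (5/6)^11 ≈ 0.135.
P(at least one) = 1 − 0.135 = 0.865.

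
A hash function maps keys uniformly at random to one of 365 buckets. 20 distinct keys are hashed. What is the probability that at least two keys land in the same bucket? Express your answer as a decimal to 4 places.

It's easier to compute the probability that all 20 are distinct.
P(all distinct) = 365/365 · 364/365 · ··· · 346/365 ≈ 0.5886.
So the probability of at least one match is 1 − 0.5886 = 0.4114.

0.4114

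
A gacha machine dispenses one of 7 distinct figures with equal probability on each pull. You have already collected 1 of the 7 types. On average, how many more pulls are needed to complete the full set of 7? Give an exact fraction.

Starting from 1 distinct type, each trial gives a new one with probability (7−i)/7 when i types are held, so the wait for the next new type is 7/(7−i).
E = 7/6 + 7/5 + 7/4 + 7/3 + 7/2 + 7/1 = 343/20.

343/20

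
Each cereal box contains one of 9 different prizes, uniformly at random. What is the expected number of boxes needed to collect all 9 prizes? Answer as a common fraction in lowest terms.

7129/280

After i distinct types are collected, each trial gives a new one with probability (9−i)/9, so the expected wait for the next new type is 9/(9−i).
E = 9/9 + 9/8 + 9/7 + 9/6 + 9/5 + 9/4 + 9/3 + 9/2 + 9/1 = 7129/280.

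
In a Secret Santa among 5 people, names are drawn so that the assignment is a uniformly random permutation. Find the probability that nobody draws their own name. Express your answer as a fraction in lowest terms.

11/30

This is the derangement probability: permutations of 5 with no fixed point.
D(5) = 5! · (1 − 1/1! + 1/2! − ··· + (−1)^5/5!) = 44.
P = 44/120 = 11/30.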